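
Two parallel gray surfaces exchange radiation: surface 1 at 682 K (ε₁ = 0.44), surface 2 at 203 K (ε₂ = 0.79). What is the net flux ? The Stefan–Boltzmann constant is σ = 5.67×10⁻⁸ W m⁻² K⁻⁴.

q ≈ 4790 W/m²

For two large parallel gray plates, q = σ(T₁⁴ − T₂⁴) / (1/ε₁ + 1/ε₂ − 1).
1/ε₁ + 1/ε₂ − 1 = 1/0.44 + 1/0.79 − 1 = 2.539.
T₁⁴ − T₂⁴ = 2.16×10^11 − 1.70×10^9 = 2.15×10^11 K⁴.
q = 5.67×10⁻⁸ × 2.15×10^11 / 2.539 = 4790 W/m².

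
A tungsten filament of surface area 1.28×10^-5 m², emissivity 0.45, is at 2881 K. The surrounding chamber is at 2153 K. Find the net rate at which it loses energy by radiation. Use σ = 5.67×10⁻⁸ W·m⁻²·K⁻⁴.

Q ≈ 15.5 W

Q = εσA(T⁴ − T_s⁴). T⁴ − T_s⁴ = (2881)⁴ − (2153)⁴ = 6.89×10^13 − 2.15×10^13 = 4.74×10^13 K⁴.
Q = 0.45 × 5.67×10⁻⁸ × 1.28×10^-5 × 4.74×10^13 = 15.5 W.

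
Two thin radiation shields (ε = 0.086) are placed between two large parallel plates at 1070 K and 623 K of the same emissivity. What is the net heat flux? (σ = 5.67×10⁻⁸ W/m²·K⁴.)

q ≈ 985 W/m²

Each of the 3 gaps contributes resistance (2/ε − 1) = 2/0.086 − 1 = 22.26; total = 66.77.
q = σ(T₁⁴ − T₂⁴) / 66.77 = 5.67×10⁻⁸ × 1.16×10^12 / 66.77 = 985 W/m².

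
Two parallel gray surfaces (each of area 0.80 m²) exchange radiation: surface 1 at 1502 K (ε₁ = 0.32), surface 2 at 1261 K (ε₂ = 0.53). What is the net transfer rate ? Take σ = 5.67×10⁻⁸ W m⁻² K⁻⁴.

For two large parallel gray plates, q = σ(T₁⁴ − T₂⁴) / (1/ε₁ + 1/ε₂ − 1).
1/ε₁ + 1/ε₂ − 1 = 1/0.32 + 1/0.53 − 1 = 4.012.
T₁⁴ − T₂⁴ = 5.09×10^12 − 2.53×10^12 = 2.56×10^12 K⁴.
q = 5.67×10⁻⁸ × 2.56×10^12 / 4.012 = 36200 W/m².
Q = q·A = 36200 × 0.80 = 29000 W.

Q ≈ 29000 W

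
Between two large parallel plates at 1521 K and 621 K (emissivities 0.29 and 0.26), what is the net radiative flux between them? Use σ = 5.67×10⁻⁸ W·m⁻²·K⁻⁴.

q ≈ 46900 W/m²

For two large parallel gray plates, q = σ(T₁⁴ − T₂⁴) / (1/ε₁ + 1/ε₂ − 1).
1/ε₁ + 1/ε₂ − 1 = 1/0.29 + 1/0.26 − 1 = 6.294.
T₁⁴ − T₂⁴ = 5.35×10^12 − 1.49×10^11 = 5.20×10^12 K⁴.
q = 5.67×10⁻⁸ × 5.20×10^12 / 6.294 = 46900 W/m².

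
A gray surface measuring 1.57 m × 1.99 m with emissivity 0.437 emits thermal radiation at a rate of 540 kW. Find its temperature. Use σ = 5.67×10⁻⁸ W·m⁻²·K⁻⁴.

T ≈ 1630 K

A = 1.57 × 1.99 = 3.12 m².
From P = εσAT⁴, T = (P / εσA)^(1/4) = (5.40×10^5 / (0.437 × 5.67×10⁻⁸ × 3.12))^(1/4).
T = (6.98×10^12)^(1/4) = 1630 K.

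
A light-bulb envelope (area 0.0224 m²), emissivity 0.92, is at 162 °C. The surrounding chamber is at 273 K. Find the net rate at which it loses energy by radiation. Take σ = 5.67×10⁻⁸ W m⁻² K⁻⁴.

Q ≈ 35.3 W

Convert: 162 °C = 435 K.
Q = εσA(T⁴ − T_s⁴). T⁴ − T_s⁴ = (435)⁴ − (273)⁴ = 3.58×10^10 − 5.55×10^9 = 3.03×10^10 K⁴.
Q = 0.92 × 5.67×10⁻⁸ × 0.0224 × 3.03×10^10 = 35.3 W.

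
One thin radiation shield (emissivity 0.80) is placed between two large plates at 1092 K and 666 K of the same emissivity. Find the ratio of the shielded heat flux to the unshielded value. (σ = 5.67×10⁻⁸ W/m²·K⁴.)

With N identical shields there are N+1 = 2 gaps in series, each with the same radiative resistance, so the flux falls to 1/(N+1) of its unshielded value.

ratio ≈ 0.500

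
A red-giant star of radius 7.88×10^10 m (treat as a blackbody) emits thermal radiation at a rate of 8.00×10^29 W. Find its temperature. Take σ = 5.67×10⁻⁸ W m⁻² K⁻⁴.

T ≈ 3670 K

A = 4πr² = 4π × (7.88×10^10)² = 7.80×10^22 m².
From P = σAT⁴, T = (P / σA)^(1/4) = (8.00×10^29 / (5.67×10⁻⁸ × 7.80×10^22))^(1/4).
T = (1.81×10^14)^(1/4) = 3670 K.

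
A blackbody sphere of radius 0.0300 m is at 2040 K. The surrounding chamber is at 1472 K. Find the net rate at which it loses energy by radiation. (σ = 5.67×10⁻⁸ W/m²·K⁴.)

Q ≈ 8100 W

A = 4πr² = 4π × (0.0300)² = 0.0113 m².
Q = σA(T⁴ − T_s⁴). T⁴ − T_s⁴ = (2040)⁴ − (1472)⁴ = 1.73×10^13 − 4.69×10^12 = 1.26×10^13 K⁴.
Q = 5.67×10⁻⁸ × 0.0113 × 1.26×10^13 = 8100 W.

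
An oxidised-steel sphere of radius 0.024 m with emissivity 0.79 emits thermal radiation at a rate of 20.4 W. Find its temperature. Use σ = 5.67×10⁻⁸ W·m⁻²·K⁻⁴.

A = 4πr² = 4π × (0.024)² = 7.24×10^-3 m².
From P = εσAT⁴, T = (P / εσA)^(1/4) = (20.4 / (0.79 × 5.67×10⁻⁸ × 7.24×10^-3))^(1/4).
T = (6.29×10^10)^(1/4) = 501 K.

T ≈ 501 K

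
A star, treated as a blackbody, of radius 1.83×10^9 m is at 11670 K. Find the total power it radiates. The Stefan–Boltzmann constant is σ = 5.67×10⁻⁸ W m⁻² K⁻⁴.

P ≈ 4.43×10^28 W

A = 4πr² = 4π × (1.83×10^9)² = 4.21×10^19 m².
P = σAT⁴ = 5.67×10⁻⁸ × 4.21×10^19 × (11670)⁴ = 5.67×10⁻⁸ × 4.21×10^19 × 1.85×10^16.
P = 4.43×10^28 W.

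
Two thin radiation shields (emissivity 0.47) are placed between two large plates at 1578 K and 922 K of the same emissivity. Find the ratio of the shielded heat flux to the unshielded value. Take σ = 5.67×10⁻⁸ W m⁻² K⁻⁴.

ratio ≈ 0.333

With N identical shields there are N+1 = 3 gaps in series, each with the same radiative resistance, so the flux falls to 1/(N+1) of its unshielded value.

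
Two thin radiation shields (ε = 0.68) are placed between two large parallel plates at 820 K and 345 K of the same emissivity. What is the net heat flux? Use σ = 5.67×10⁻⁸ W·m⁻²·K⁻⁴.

q ≈ 4260 W/m²

Each of the 3 gaps contributes resistance (2/ε − 1) = 2/0.68 − 1 = 1.941; total = 5.824.
q = σ(T₁⁴ − T₂⁴) / 5.824 = 5.67×10⁻⁸ × 4.38×10^11 / 5.824 = 4260 W/m².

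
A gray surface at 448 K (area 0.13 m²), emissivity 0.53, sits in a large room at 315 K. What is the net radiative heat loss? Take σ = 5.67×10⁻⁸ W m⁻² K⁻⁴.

Q = εσA(T⁴ − T_s⁴). T⁴ − T_s⁴ = (448)⁴ − (315)⁴ = 4.03×10^10 − 9.85×10^9 = 3.04×10^10 K⁴.
Q = 0.53 × 5.67×10⁻⁸ × 0.130 × 3.04×10^10 = 119 W.

Q ≈ 119 W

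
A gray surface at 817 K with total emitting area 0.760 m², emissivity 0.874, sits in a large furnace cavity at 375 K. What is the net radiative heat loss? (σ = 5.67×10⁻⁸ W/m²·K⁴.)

Q ≈ 16000 W

Q = εσA(T⁴ − T_s⁴). T⁴ − T_s⁴ = (817)⁴ − (375)⁴ = 4.46×10^11 − 1.98×10^10 = 4.26×10^11 K⁴.
Q = 0.874 × 5.67×10⁻⁸ × 0.760 × 4.26×10^11 = 16000 W.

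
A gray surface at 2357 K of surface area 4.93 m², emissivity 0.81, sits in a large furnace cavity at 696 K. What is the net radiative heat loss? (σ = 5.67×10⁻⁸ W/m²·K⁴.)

Q ≈ 6.93×10^6 W

Q = εσA(T⁴ − T_s⁴). T⁴ − T_s⁴ = (2357)⁴ − (696)⁴ = 3.09×10^13 − 2.35×10^11 = 3.06×10^13 K⁴.
Q = 0.81 × 5.67×10⁻⁸ × 4.93 × 3.06×10^13 = 6.93×10^6 W.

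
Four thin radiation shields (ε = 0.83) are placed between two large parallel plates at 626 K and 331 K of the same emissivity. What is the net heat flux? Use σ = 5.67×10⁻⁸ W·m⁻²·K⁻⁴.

Each of the 5 gaps contributes resistance (2/ε − 1) = 2/0.83 − 1 = 1.410; total = 7.048.
q = σ(T₁⁴ − T₂⁴) / 7.048 = 5.67×10⁻⁸ × 1.42×10^11 / 7.048 = 1140 W/m².

q ≈ 1140 W/m²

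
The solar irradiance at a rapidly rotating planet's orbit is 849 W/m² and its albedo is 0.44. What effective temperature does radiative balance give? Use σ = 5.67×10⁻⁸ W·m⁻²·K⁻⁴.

Power absorbed = (1−a)S·πR²; power emitted = 4πR²σT⁴. Equating and cancelling πR²:
T = ((1−a)S / 4σ)^(1/4) = (475 / (4 × 5.67×10⁻⁸))^(1/4) = (2.10×10^9)^(1/4).
T = 214 K.

T ≈ 214 K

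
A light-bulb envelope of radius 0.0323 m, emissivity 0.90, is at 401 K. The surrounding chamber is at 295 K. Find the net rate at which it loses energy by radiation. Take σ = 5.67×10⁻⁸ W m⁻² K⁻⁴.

Q ≈ 12.2 W

A = 4πr² = 4π × (0.0323)² = 0.0131 m².
Q = εσA(T⁴ − T_s⁴). T⁴ − T_s⁴ = (401)⁴ − (295)⁴ = 2.59×10^10 − 7.57×10^9 = 1.83×10^10 K⁴.
Q = 0.90 × 5.67×10⁻⁸ × 0.0131 × 1.83×10^10 = 12.2 W.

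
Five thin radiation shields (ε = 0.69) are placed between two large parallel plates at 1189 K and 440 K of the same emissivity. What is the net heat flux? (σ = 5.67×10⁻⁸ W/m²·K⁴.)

q ≈ 9760 W/m²

Each of the 6 gaps contributes resistance (2/ε − 1) = 2/0.69 − 1 = 1.899; total = 11.39.
q = σ(T₁⁴ − T₂⁴) / 11.39 = 5.67×10⁻⁸ × 1.96×10^12 / 11.39 = 9760 W/m².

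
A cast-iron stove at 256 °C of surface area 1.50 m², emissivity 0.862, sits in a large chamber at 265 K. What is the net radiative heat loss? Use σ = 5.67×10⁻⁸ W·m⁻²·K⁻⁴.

Q ≈ 5380 W

Convert: 256 °C = 529 K.
Q = εσA(T⁴ − T_s⁴). T⁴ − T_s⁴ = (529)⁴ − (265)⁴ = 7.83×10^10 − 4.93×10^9 = 7.34×10^10 K⁴.
Q = 0.862 × 5.67×10⁻⁸ × 1.50 × 7.34×10^10 = 5380 W.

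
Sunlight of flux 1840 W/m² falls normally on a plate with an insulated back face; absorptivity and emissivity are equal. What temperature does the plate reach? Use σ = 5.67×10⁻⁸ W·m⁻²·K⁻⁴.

T ≈ 424 K

Absorbed flux αS = emitted flux εσT⁴ (one radiating face); with α = ε, T = (S/σ)^(1/4).
T = (1840 / 5.67×10⁻⁸)^(1/4) = (3.25×10^10)^(1/4).
T = 424 K.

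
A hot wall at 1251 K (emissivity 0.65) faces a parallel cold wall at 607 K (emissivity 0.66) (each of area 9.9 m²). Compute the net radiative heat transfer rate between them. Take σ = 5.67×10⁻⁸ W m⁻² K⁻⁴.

Q ≈ 6.32×10^5 W

For two large parallel gray plates, q = σ(T₁⁴ − T₂⁴) / (1/ε₁ + 1/ε₂ − 1).
1/ε₁ + 1/ε₂ − 1 = 1/0.65 + 1/0.66 − 1 = 2.054.
T₁⁴ − T₂⁴ = 2.45×10^12 − 1.36×10^11 = 2.31×10^12 K⁴.
q = 5.67×10⁻⁸ × 2.31×10^12 / 2.054 = 63900 W/m².
Q = q·A = 63900 × 9.9 = 6.32×10^5 W.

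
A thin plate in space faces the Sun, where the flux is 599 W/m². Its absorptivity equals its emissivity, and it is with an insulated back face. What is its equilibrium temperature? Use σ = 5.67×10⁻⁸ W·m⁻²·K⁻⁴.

Absorbed flux αS = emitted flux εσT⁴ (one radiating face); with α = ε, T = (S/σ)^(1/4).
T = (599 / 5.67×10⁻⁸)^(1/4) = (1.06×10^10)^(1/4).
T = 321 K.

T ≈ 321 K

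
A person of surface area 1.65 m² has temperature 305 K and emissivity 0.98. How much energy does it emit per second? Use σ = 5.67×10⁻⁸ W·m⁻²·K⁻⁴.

P ≈ 793 W

Stefan–Boltzmann: P = εσAT⁴ = 0.98 × 5.67×10⁻⁸ × 1.65 × (305)⁴ = 0.98 × 5.67×10⁻⁸ × 1.65 × 8.65×10^9.
P = 793 W.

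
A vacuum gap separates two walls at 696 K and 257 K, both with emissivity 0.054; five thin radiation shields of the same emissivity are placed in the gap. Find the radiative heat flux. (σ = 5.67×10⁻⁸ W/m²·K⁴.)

Each of the 6 gaps contributes resistance (2/ε − 1) = 2/0.054 − 1 = 36.04; total = 216.2.
q = σ(T₁⁴ − T₂⁴) / 216.2 = 5.67×10⁻⁸ × 2.30×10^11 / 216.2 = 60.4 W/m².

q ≈ 60.4 W/m²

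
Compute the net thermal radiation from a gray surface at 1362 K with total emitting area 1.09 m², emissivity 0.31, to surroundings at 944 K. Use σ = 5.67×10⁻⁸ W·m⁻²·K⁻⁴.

Q ≈ 50700 W

Q = εσA(T⁴ − T_s⁴). T⁴ − T_s⁴ = (1362)⁴ − (944)⁴ = 3.44×10^12 − 7.94×10^11 = 2.65×10^12 K⁴.
Q = 0.31 × 5.67×10⁻⁸ × 1.09 × 2.65×10^12 = 50700 W.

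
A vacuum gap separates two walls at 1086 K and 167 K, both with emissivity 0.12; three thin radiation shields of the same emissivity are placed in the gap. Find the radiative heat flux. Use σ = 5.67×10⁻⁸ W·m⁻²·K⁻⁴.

q ≈ 1260 W/m²

Each of the 4 gaps contributes resistance (2/ε − 1) = 2/0.12 − 1 = 15.67; total = 62.67.
q = σ(T₁⁴ − T₂⁴) / 62.67 = 5.67×10⁻⁸ × 1.39×10^12 / 62.67 = 1260 W/m².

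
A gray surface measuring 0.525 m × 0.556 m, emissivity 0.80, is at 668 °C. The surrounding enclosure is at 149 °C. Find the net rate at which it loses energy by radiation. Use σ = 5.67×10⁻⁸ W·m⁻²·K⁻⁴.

A = 0.525 × 0.556 = 0.292 m².
Convert: 668 °C = 941 K; 149 °C = 422 K.
Q = εσA(T⁴ − T_s⁴). T⁴ − T_s⁴ = (941)⁴ − (422)⁴ = 7.84×10^11 − 3.17×10^10 = 7.52×10^11 K⁴.
Q = 0.80 × 5.67×10⁻⁸ × 0.292 × 7.52×10^11 = 9960 W.

Q ≈ 9960 W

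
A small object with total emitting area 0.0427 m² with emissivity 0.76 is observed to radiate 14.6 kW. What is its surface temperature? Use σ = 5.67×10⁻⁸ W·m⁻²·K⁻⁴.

T ≈ 1680 K

From P = εσAT⁴, T = (P / εσA)^(1/4) = (14600 / (0.76 × 5.67×10⁻⁸ × 0.0427))^(1/4).
T = (7.93×10^12)^(1/4) = 1680 K.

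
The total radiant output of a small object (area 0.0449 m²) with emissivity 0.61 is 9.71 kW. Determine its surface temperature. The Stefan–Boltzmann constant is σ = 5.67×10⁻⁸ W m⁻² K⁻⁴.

T ≈ 1580 K

From P = εσAT⁴, T = (P / εσA)^(1/4) = (9710 / (0.61 × 5.67×10⁻⁸ × 0.0449))^(1/4).
T = (6.25×10^12)^(1/4) = 1580 K.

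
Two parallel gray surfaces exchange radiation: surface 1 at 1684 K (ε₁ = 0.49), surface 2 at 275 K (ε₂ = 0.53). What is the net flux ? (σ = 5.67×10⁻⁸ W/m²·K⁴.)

For two large parallel gray plates, q = σ(T₁⁴ − T₂⁴) / (1/ε₁ + 1/ε₂ − 1).
1/ε₁ + 1/ε₂ − 1 = 1/0.49 + 1/0.53 − 1 = 2.928.
T₁⁴ − T₂⁴ = 8.04×10^12 − 5.72×10^9 = 8.04×10^12 K⁴.
q = 5.67×10⁻⁸ × 8.04×10^12 / 2.928 = 1.56×10^5 W/m².

q ≈ 1.56×10^5 W/m²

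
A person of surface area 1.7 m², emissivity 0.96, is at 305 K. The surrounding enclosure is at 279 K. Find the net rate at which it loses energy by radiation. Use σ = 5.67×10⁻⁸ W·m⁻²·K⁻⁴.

Q ≈ 240 W

Q = εσA(T⁴ − T_s⁴). T⁴ − T_s⁴ = (305)⁴ − (279)⁴ = 8.65×10^9 − 6.06×10^9 = 2.59×10^9 K⁴.
Q = 0.96 × 5.67×10⁻⁸ × 1.70 × 2.59×10^9 = 240 W.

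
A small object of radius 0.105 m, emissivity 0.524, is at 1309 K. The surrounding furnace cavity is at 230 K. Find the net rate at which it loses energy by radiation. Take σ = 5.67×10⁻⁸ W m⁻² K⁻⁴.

A = 4πr² = 4π × (0.105)² = 0.139 m².
Q = εσA(T⁴ − T_s⁴). T⁴ − T_s⁴ = (1309)⁴ − (230)⁴ = 2.94×10^12 − 2.80×10^9 = 2.93×10^12 K⁴.
Q = 0.524 × 5.67×10⁻⁸ × 0.139 × 2.93×10^12 = 12100 W.

Q ≈ 12100 W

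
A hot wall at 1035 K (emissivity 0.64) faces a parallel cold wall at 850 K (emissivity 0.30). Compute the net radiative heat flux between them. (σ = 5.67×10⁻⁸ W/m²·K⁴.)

For two large parallel gray plates, q = σ(T₁⁴ − T₂⁴) / (1/ε₁ + 1/ε₂ − 1).
1/ε₁ + 1/ε₂ − 1 = 1/0.64 + 1/0.30 − 1 = 3.896.
T₁⁴ − T₂⁴ = 1.15×10^12 − 5.22×10^11 = 6.26×10^11 K⁴.
q = 5.67×10⁻⁸ × 6.26×10^11 / 3.896 = 9100 W/m².

q ≈ 9100 W/m²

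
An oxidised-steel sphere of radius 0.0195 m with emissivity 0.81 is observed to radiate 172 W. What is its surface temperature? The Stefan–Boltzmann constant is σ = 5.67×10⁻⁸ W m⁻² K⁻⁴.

T ≈ 941 K

A = 4πr² = 4π × (0.0195)² = 4.78×10^-3 m².
From P = εσAT⁴, T = (P / εσA)^(1/4) = (172 / (0.81 × 5.67×10⁻⁸ × 4.78×10^-3))^(1/4).
T = (7.84×10^11)^(1/4) = 941 K.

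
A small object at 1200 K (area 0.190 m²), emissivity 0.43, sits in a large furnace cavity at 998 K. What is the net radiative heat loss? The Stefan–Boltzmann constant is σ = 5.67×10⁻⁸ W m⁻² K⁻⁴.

Q ≈ 5010 W

Q = εσA(T⁴ − T_s⁴). T⁴ − T_s⁴ = (1200)⁴ − (998)⁴ = 2.07×10^12 − 9.92×10^11 = 1.08×10^12 K⁴.
Q = 0.43 × 5.67×10⁻⁸ × 0.190 × 1.08×10^12 = 5010 W.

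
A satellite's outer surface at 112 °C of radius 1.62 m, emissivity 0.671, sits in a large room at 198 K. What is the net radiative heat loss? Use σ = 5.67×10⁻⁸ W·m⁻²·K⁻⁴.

Q ≈ 25600 W

A = 4πr² = 4π × (1.62)² = 33.0 m².
Convert: 112 °C = 385 K.
Q = εσA(T⁴ − T_s⁴). T⁴ − T_s⁴ = (385)⁴ − (198)⁴ = 2.20×10^10 − 1.54×10^9 = 2.04×10^10 K⁴.
Q = 0.671 × 5.67×10⁻⁸ × 33.0 × 2.04×10^10 = 25600 W.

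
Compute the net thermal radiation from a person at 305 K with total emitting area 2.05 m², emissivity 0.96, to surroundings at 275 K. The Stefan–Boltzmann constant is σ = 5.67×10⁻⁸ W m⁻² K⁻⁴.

Q = εσA(T⁴ − T_s⁴). T⁴ − T_s⁴ = (305)⁴ − (275)⁴ = 8.65×10^9 − 5.72×10^9 = 2.93×10^9 K⁴.
Q = 0.96 × 5.67×10⁻⁸ × 2.05 × 2.93×10^9 = 327 W.

Q ≈ 327 W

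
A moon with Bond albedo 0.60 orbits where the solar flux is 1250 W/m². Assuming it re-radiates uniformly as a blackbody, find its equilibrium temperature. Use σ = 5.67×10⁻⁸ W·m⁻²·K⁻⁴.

T ≈ 217 K

Power absorbed = (1−a)S·πR²; power emitted = 4πR²σT⁴. Equating and cancelling πR²:
T = ((1−a)S / 4σ)^(1/4) = (500 / (4 × 5.67×10⁻⁸))^(1/4) = (2.20×10^9)^(1/4).
T = 217 K.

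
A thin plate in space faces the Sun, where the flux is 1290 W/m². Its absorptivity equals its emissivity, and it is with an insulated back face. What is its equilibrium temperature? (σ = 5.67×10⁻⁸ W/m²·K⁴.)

T ≈ 388 K

Absorbed flux αS = emitted flux εσT⁴ (one radiating face); with α = ε, T = (S/σ)^(1/4).
T = (1290 / 5.67×10⁻⁸)^(1/4) = (2.28×10^10)^(1/4).
T = 388 K.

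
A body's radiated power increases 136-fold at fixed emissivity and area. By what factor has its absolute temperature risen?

factor ≈ 3.41

P ∝ T⁴ ⇒ T ∝ P^(1/4), so T scales by (136)^(1/4) = 3.41.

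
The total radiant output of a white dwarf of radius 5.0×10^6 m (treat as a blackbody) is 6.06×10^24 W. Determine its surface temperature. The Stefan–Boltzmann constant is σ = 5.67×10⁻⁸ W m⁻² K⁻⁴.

T ≈ 24200 K

A = 4πr² = 4π × (5.0×10^6)² = 3.14×10^14 m².
From P = σAT⁴, T = (P / σA)^(1/4) = (6.06×10^24 / (5.67×10⁻⁸ × 3.14×10^14))^(1/4).
T = (3.40×10^17)^(1/4) = 24200 K.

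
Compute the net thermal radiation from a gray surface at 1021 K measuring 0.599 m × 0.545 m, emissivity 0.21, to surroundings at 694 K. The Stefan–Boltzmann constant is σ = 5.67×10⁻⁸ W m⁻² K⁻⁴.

Q ≈ 3320 W

A = 0.599 × 0.545 = 0.326 m².
Q = εσA(T⁴ − T_s⁴). T⁴ − T_s⁴ = (1021)⁴ − (694)⁴ = 1.09×10^12 − 2.32×10^11 = 8.55×10^11 K⁴.
Q = 0.21 × 5.67×10⁻⁸ × 0.326 × 8.55×10^11 = 3320 W.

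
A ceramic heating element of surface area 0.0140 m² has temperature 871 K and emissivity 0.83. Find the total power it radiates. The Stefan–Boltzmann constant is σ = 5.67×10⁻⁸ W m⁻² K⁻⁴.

Stefan–Boltzmann: P = εσAT⁴ = 0.83 × 5.67×10⁻⁸ × 0.0140 × (871)⁴ = 0.83 × 5.67×10⁻⁸ × 0.0140 × 5.76×10^11.
P = 379 W.

P ≈ 379 W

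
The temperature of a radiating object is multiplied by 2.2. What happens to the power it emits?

P ∝ T⁴, so the power scales as (2.2)⁴ = 23.4.

factor ≈ 23.4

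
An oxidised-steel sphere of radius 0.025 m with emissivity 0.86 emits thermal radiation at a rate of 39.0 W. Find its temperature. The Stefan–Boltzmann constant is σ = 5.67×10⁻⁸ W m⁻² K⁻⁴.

A = 4πr² = 4π × (0.025)² = 7.85×10^-3 m².
From P = εσAT⁴, T = (P / εσA)^(1/4) = (39.0 / (0.86 × 5.67×10⁻⁸ × 7.85×10^-3))^(1/4).
T = (1.02×10^11)^(1/4) = 565 K.

T ≈ 565 K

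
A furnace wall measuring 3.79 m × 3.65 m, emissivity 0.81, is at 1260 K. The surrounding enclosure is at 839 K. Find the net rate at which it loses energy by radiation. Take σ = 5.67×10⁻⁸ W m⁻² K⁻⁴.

Q ≈ 1.29×10^6 W

A = 3.79 × 3.65 = 13.8 m².
Q = εσA(T⁴ − T_s⁴). T⁴ − T_s⁴ = (1260)⁴ − (839)⁴ = 2.52×10^12 − 4.96×10^11 = 2.02×10^12 K⁴.
Q = 0.81 × 5.67×10⁻⁸ × 13.8 × 2.02×10^12 = 1.29×10^6 W.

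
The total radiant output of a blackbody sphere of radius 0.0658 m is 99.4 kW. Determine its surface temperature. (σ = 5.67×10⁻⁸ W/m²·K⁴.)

T ≈ 2380 K

A = 4πr² = 4π × (0.0658)² = 0.0544 m².
From P = σAT⁴, T = (P / σA)^(1/4) = (99400 / (5.67×10⁻⁸ × 0.0544))^(1/4).
T = (3.22×10^13)^(1/4) = 2380 K.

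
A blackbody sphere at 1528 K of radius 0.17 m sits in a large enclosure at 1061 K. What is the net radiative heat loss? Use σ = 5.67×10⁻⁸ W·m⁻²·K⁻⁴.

Q ≈ 86200 W

A = 4πr² = 4π × (0.17)² = 0.363 m².
Q = σA(T⁴ − T_s⁴). T⁴ − T_s⁴ = (1528)⁴ − (1061)⁴ = 5.45×10^12 − 1.27×10^12 = 4.18×10^12 K⁴.
Q = 5.67×10⁻⁸ × 0.363 × 4.18×10^12 = 86200 W.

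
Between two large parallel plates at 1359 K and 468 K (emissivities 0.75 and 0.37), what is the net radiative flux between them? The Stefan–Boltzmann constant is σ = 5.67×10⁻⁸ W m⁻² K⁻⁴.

For two large parallel gray plates, q = σ(T₁⁴ − T₂⁴) / (1/ε₁ + 1/ε₂ − 1).
1/ε₁ + 1/ε₂ − 1 = 1/0.75 + 1/0.37 − 1 = 3.036.
T₁⁴ − T₂⁴ = 3.41×10^12 − 4.80×10^10 = 3.36×10^12 K⁴.
q = 5.67×10⁻⁸ × 3.36×10^12 / 3.036 = 62800 W/m².

q ≈ 62800 W/m²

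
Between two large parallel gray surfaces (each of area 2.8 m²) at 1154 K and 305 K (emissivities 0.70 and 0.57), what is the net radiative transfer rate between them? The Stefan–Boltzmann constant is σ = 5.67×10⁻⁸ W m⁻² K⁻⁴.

Q ≈ 1.28×10^5 W

For two large parallel gray plates, q = σ(T₁⁴ − T₂⁴) / (1/ε₁ + 1/ε₂ − 1).
1/ε₁ + 1/ε₂ − 1 = 1/0.70 + 1/0.57 − 1 = 2.183.
T₁⁴ − T₂⁴ = 1.77×10^12 − 8.65×10^9 = 1.76×10^12 K⁴.
q = 5.67×10⁻⁸ × 1.76×10^12 / 2.183 = 45800 W/m².
Q = q·A = 45800 × 2.8 = 1.28×10^5 W.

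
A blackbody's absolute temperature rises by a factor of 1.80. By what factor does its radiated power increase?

factor ≈ 10.5

P ∝ T⁴, so the power scales as (1.80)⁴ = 10.5.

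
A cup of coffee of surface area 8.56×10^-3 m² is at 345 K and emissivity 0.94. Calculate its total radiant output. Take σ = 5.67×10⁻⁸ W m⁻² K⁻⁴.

P ≈ 6.46 W

Stefan–Boltzmann: P = εσAT⁴ = 0.94 × 5.67×10⁻⁸ × 8.56×10^-3 × (345)⁴ = 0.94 × 5.67×10⁻⁸ × 8.56×10^-3 × 1.42×10^10.
P = 6.46 W.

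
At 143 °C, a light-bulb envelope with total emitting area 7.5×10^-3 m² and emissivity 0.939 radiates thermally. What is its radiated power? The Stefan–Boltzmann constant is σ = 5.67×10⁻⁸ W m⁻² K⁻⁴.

143 °C = 416 K.
Stefan–Boltzmann: P = εσAT⁴ = 0.939 × 5.67×10⁻⁸ × 7.50×10^-3 × (416)⁴ = 0.939 × 5.67×10⁻⁸ × 7.50×10^-3 × 2.99×10^10.
P = 12.0 W.

P ≈ 12.0 W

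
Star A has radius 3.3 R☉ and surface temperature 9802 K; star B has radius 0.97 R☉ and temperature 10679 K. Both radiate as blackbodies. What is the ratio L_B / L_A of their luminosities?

L_B/L_A ≈ 0.122

L = 4πR²σT⁴ ∝ R²T⁴, so L_B/L_A = (0.97/3.3)² × (10679/9802)⁴ = 0.0864 × 1.41 = 0.122.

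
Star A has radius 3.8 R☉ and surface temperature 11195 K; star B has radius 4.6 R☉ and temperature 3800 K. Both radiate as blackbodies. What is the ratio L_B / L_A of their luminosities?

L = 4πR²σT⁴ ∝ R²T⁴, so L_B/L_A = (4.6/3.8)² × (3800/11195)⁴ = 1.47 × 0.0133 = 0.0195.

L_B/L_A ≈ 0.0195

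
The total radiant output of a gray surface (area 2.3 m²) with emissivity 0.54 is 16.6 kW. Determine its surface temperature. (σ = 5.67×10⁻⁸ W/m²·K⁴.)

From P = εσAT⁴, T = (P / εσA)^(1/4) = (16600 / (0.54 × 5.67×10⁻⁸ × 2.30))^(1/4).
T = (2.36×10^11)^(1/4) = 697 K.

T ≈ 697 K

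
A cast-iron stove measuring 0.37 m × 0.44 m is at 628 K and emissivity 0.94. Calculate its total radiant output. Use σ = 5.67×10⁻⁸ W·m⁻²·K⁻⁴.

P ≈ 1350 W

A = 0.37 × 0.44 = 0.163 m².
Stefan–Boltzmann: P = εσAT⁴ = 0.94 × 5.67×10⁻⁸ × 0.163 × (628)⁴ = 0.94 × 5.67×10⁻⁸ × 0.163 × 1.56×10^11.
P = 1350 W.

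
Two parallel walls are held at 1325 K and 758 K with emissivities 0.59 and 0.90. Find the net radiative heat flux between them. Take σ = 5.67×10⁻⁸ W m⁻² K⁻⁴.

q ≈ 86400 W/m²

For two large parallel gray plates, q = σ(T₁⁴ − T₂⁴) / (1/ε₁ + 1/ε₂ − 1).
1/ε₁ + 1/ε₂ − 1 = 1/0.59 + 1/0.90 − 1 = 1.806.
T₁⁴ − T₂⁴ = 3.08×10^12 − 3.30×10^11 = 2.75×10^12 K⁴.
q = 5.67×10⁻⁸ × 2.75×10^12 / 1.806 = 86400 W/m².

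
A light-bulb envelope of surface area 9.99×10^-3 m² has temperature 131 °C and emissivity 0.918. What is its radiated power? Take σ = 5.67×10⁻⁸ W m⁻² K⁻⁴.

P ≈ 13.9 W

131 °C = 404 K.
P = εσAT⁴ = 0.918 × 5.67×10⁻⁸ × 9.99×10^-3 × (404)⁴ = 0.918 × 5.67×10⁻⁸ × 9.99×10^-3 × 2.66×10^10.
P = 13.9 W.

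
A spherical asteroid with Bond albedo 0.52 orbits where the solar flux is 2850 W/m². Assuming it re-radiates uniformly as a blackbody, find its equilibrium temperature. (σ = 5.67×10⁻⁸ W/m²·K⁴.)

T ≈ 279 K

Power absorbed = (1−a)S·πR²; power emitted = 4πR²σT⁴. Equating and cancelling πR²:
T = ((1−a)S / 4σ)^(1/4) = (1370 / (4 × 5.67×10⁻⁸))^(1/4) = (6.03×10^9)^(1/4).
T = 279 K.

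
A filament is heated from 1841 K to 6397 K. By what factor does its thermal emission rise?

P ∝ T⁴, so the ratio is (6397/1841)⁴ = (3.475)⁴ = 146.

ratio ≈ 146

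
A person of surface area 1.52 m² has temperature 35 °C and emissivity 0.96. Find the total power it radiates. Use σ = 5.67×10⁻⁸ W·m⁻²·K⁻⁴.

P ≈ 745 W

35 °C = 308 K.
Stefan–Boltzmann: P = εσAT⁴ = 0.96 × 5.67×10⁻⁸ × 1.52 × (308)⁴ = 0.96 × 5.67×10⁻⁸ × 1.52 × 9.00×10^9.
P = 745 W.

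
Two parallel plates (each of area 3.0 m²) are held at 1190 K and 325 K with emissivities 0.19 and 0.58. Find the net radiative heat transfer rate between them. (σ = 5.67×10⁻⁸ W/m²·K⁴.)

For two large parallel gray plates, q = σ(T₁⁴ − T₂⁴) / (1/ε₁ + 1/ε₂ − 1).
1/ε₁ + 1/ε₂ − 1 = 1/0.19 + 1/0.58 − 1 = 5.987.
T₁⁴ − T₂⁴ = 2.01×10^12 − 1.12×10^10 = 1.99×10^12 K⁴.
q = 5.67×10⁻⁸ × 1.99×10^12 / 5.987 = 18900 W/m².
Q = q·A = 18900 × 3.0 = 56700 W.

Q ≈ 56700 W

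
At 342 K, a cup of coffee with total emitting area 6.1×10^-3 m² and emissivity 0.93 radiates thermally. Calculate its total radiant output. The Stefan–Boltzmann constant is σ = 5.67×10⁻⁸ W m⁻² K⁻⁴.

P = εσAT⁴ = 0.93 × 5.67×10⁻⁸ × 6.10×10^-3 × (342)⁴ = 0.93 × 5.67×10⁻⁸ × 6.10×10^-3 × 1.37×10^10.
P = 4.40 W.

P ≈ 4.40 W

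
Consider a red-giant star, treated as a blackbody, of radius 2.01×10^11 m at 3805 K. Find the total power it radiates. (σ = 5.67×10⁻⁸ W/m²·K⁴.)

A = 4πr² = 4π × (2.01×10^11)² = 5.08×10^23 m².
P = σAT⁴ = 5.67×10⁻⁸ × 5.08×10^23 × (3805)⁴ = 5.67×10⁻⁸ × 5.08×10^23 × 2.10×10^14.
P = 6.03×10^30 W.

P ≈ 6.03×10^30 W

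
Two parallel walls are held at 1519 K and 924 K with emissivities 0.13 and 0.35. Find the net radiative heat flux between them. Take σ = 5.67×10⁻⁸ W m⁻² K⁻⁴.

q ≈ 27300 W/m²

For two large parallel gray plates, q = σ(T₁⁴ − T₂⁴) / (1/ε₁ + 1/ε₂ − 1).
1/ε₁ + 1/ε₂ − 1 = 1/0.13 + 1/0.35 − 1 = 9.549.
T₁⁴ − T₂⁴ = 5.32×10^12 − 7.29×10^11 = 4.59×10^12 K⁴.
q = 5.67×10⁻⁸ × 4.59×10^12 / 9.549 = 27300 W/m².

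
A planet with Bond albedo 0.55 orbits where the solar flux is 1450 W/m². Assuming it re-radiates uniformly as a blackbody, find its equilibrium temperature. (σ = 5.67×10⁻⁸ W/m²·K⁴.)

T ≈ 232 K

Power absorbed = (1−a)S·πR²; power emitted = 4πR²σT⁴. Equating and cancelling πR²:
T = ((1−a)S / 4σ)^(1/4) = (652 / (4 × 5.67×10⁻⁸))^(1/4) = (2.88×10^9)^(1/4).
T = 232 K.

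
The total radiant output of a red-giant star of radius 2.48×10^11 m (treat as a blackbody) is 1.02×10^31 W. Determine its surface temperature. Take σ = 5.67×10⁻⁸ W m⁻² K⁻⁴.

T ≈ 3910 K

A = 4πr² = 4π × (2.48×10^11)² = 7.73×10^23 m².
From P = σAT⁴, T = (P / σA)^(1/4) = (1.02×10^31 / (5.67×10⁻⁸ × 7.73×10^23))^(1/4).
T = (2.33×10^14)^(1/4) = 3910 K.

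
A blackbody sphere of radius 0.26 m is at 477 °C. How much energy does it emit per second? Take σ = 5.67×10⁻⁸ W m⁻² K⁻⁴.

A = 4πr² = 4π × (0.26)² = 0.849 m².
477 °C = 750 K.
P = σAT⁴ = 5.67×10⁻⁸ × 0.849 × (750)⁴ = 5.67×10⁻⁸ × 0.849 × 3.16×10^11.
P = 15200 W.

P ≈ 15200 W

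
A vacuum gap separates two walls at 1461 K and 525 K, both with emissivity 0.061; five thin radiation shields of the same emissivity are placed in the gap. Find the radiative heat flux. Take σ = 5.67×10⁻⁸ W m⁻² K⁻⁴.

Each of the 6 gaps contributes resistance (2/ε − 1) = 2/0.061 − 1 = 31.79; total = 190.7.
q = σ(T₁⁴ − T₂⁴) / 190.7 = 5.67×10⁻⁸ × 4.48×10^12 / 190.7 = 1330 W/m².

q ≈ 1330 W/m²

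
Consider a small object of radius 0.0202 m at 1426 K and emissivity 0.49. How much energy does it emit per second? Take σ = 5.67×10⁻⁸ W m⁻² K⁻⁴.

A = 4πr² = 4π × (0.0202)² = 5.13×10^-3 m².
Stefan–Boltzmann: P = εσAT⁴ = 0.49 × 5.67×10⁻⁸ × 5.13×10^-3 × (1426)⁴ = 0.49 × 5.67×10⁻⁸ × 5.13×10^-3 × 4.14×10^12.
P = 589 W.

P ≈ 589 W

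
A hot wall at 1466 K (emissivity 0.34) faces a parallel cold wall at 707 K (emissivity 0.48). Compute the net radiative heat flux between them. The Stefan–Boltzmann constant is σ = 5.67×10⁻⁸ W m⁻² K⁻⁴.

q ≈ 61600 W/m²

For two large parallel gray plates, q = σ(T₁⁴ − T₂⁴) / (1/ε₁ + 1/ε₂ − 1).
1/ε₁ + 1/ε₂ − 1 = 1/0.34 + 1/0.48 − 1 = 4.025.
T₁⁴ − T₂⁴ = 4.62×10^12 − 2.50×10^11 = 4.37×10^12 K⁴.
q = 5.67×10⁻⁸ × 4.37×10^12 / 4.025 = 61600 W/m².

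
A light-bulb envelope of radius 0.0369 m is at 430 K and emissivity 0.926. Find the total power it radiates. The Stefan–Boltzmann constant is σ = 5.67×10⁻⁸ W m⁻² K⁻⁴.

A = 4πr² = 4π × (0.0369)² = 0.0171 m².
P = εσAT⁴ = 0.926 × 5.67×10⁻⁸ × 0.0171 × (430)⁴ = 0.926 × 5.67×10⁻⁸ × 0.0171 × 3.42×10^10.
P = 30.7 W.

P ≈ 30.7 W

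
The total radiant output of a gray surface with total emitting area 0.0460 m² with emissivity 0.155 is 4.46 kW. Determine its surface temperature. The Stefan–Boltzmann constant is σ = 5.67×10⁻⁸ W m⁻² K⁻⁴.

T ≈ 1820 K

From P = εσAT⁴, T = (P / εσA)^(1/4) = (4460 / (0.155 × 5.67×10⁻⁸ × 0.0460))^(1/4).
T = (1.10×10^13)^(1/4) = 1820 K.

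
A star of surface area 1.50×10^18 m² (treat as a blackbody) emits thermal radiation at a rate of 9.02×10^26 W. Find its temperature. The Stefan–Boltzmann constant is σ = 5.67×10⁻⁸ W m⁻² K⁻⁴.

T ≈ 10100 K

From P = σAT⁴, T = (P / σA)^(1/4) = (9.02×10^26 / (5.67×10⁻⁸ × 1.50×10^18))^(1/4).
T = (1.06×10^16)^(1/4) = 10100 K.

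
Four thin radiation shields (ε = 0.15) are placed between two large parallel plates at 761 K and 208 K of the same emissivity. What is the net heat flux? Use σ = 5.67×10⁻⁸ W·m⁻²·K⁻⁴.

q ≈ 307 W/m²

Each of the 5 gaps contributes resistance (2/ε − 1) = 2/0.15 − 1 = 12.33; total = 61.67.
q = σ(T₁⁴ − T₂⁴) / 61.67 = 5.67×10⁻⁸ × 3.34×10^11 / 61.67 = 307 W/m².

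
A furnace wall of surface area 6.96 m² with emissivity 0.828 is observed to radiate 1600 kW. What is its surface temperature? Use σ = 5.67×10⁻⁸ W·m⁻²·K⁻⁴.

From P = εσAT⁴, T = (P / εσA)^(1/4) = (1.60×10^6 / (0.828 × 5.67×10⁻⁸ × 6.96))^(1/4).
T = (4.90×10^12)^(1/4) = 1490 K.

T ≈ 1490 K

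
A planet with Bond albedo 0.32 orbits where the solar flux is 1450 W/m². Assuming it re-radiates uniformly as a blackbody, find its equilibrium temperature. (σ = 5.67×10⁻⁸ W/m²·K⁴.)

T ≈ 257 K

Power absorbed = (1−a)S·πR²; power emitted = 4πR²σT⁴. Equating and cancelling πR²:
T = ((1−a)S / 4σ)^(1/4) = (986 / (4 × 5.67×10⁻⁸))^(1/4) = (4.35×10^9)^(1/4).
T = 257 K.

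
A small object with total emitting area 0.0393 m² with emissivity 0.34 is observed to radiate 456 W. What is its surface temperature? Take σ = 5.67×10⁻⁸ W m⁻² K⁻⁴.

T ≈ 881 K

From P = εσAT⁴, T = (P / εσA)^(1/4) = (456 / (0.34 × 5.67×10⁻⁸ × 0.0393))^(1/4).
T = (6.02×10^11)^(1/4) = 881 K.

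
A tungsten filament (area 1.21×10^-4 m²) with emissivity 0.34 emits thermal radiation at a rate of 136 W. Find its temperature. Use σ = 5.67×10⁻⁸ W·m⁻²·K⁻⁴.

T ≈ 2760 K

From P = εσAT⁴, T = (P / εσA)^(1/4) = (136 / (0.34 × 5.67×10⁻⁸ × 1.21×10^-4))^(1/4).
T = (5.83×10^13)^(1/4) = 2760 K.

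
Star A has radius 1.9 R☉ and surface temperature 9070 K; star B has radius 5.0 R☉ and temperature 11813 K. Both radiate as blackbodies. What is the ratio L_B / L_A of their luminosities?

L_B/L_A ≈ 19.9

L = 4πR²σT⁴ ∝ R²T⁴, so L_B/L_A = (5.0/1.9)² × (11813/9070)⁴ = 6.93 × 2.88 = 19.9.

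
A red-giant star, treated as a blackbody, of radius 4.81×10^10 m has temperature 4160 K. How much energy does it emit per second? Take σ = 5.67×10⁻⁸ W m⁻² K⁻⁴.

P ≈ 4.94×10^29 W

A = 4πr² = 4π × (4.81×10^10)² = 2.91×10^22 m².
P = σAT⁴ = 5.67×10⁻⁸ × 2.91×10^22 × (4160)⁴ = 5.67×10⁻⁸ × 2.91×10^22 × 2.99×10^14.
P = 4.94×10^29 W.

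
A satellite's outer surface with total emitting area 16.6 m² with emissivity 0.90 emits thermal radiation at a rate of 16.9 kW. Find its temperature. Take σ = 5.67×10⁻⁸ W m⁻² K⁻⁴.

From P = εσAT⁴, T = (P / εσA)^(1/4) = (16900 / (0.90 × 5.67×10⁻⁸ × 16.6))^(1/4).
T = (2.00×10^10)^(1/4) = 376 K.

T ≈ 376 K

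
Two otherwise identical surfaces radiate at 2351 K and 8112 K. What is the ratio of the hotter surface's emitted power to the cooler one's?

ratio ≈ 142

P ∝ T⁴, so the ratio is (8112/2351)⁴ = (3.450)⁴ = 142.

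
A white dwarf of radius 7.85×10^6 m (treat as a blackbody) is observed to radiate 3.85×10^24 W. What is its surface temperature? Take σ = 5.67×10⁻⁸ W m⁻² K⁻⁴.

A = 4πr² = 4π × (7.85×10^6)² = 7.74×10^14 m².
From P = σAT⁴, T = (P / σA)^(1/4) = (3.85×10^24 / (5.67×10⁻⁸ × 7.74×10^14))^(1/4).
T = (8.77×10^16)^(1/4) = 17200 K.

T ≈ 17200 K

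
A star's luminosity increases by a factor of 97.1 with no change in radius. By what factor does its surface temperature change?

factor ≈ 3.14

P ∝ T⁴ ⇒ T ∝ P^(1/4), so T scales by (97.1)^(1/4) = 3.14.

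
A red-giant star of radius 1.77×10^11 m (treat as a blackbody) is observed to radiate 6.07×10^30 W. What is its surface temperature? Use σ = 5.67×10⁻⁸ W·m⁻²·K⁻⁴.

A = 4πr² = 4π × (1.77×10^11)² = 3.94×10^23 m².
From P = σAT⁴, T = (P / σA)^(1/4) = (6.07×10^30 / (5.67×10⁻⁸ × 3.94×10^23))^(1/4).
T = (2.72×10^14)^(1/4) = 4060 K.

T ≈ 4060 K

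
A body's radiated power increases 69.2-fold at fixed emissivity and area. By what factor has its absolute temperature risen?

factor ≈ 2.88

P ∝ T⁴ ⇒ T ∝ P^(1/4), so T scales by (69.2)^(1/4) = 2.88.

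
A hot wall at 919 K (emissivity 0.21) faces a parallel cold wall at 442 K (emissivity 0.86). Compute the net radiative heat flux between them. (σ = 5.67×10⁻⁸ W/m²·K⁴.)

q ≈ 7770 W/m²

For two large parallel gray plates, q = σ(T₁⁴ − T₂⁴) / (1/ε₁ + 1/ε₂ − 1).
1/ε₁ + 1/ε₂ − 1 = 1/0.21 + 1/0.86 − 1 = 4.925.
T₁⁴ − T₂⁴ = 7.13×10^11 − 3.82×10^10 = 6.75×10^11 K⁴.
q = 5.67×10⁻⁸ × 6.75×10^11 / 4.925 = 7770 W/m².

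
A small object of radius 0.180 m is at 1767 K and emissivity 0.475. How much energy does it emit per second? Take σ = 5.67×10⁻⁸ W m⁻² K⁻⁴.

A = 4πr² = 4π × (0.180)² = 0.407 m².
P = εσAT⁴ = 0.475 × 5.67×10⁻⁸ × 0.407 × (1767)⁴ = 0.475 × 5.67×10⁻⁸ × 0.407 × 9.75×10^12.
P = 1.07×10^5 W.

P ≈ 1.07×10^5 W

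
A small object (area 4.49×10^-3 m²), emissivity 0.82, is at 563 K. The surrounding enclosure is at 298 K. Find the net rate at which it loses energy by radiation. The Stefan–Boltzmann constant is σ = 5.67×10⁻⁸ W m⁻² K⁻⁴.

Q ≈ 19.3 W

Q = εσA(T⁴ − T_s⁴). T⁴ − T_s⁴ = (563)⁴ − (298)⁴ = 1.00×10^11 − 7.89×10^9 = 9.26×10^10 K⁴.
Q = 0.82 × 5.67×10⁻⁸ × 4.49×10^-3 × 9.26×10^10 = 19.3 W.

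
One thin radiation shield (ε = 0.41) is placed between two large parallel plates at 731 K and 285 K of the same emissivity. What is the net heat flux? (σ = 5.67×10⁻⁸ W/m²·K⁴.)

Each of the 2 gaps contributes resistance (2/ε − 1) = 2/0.41 − 1 = 3.878; total = 7.756.
q = σ(T₁⁴ − T₂⁴) / 7.756 = 5.67×10⁻⁸ × 2.79×10^11 / 7.756 = 2040 W/m².

q ≈ 2040 W/m²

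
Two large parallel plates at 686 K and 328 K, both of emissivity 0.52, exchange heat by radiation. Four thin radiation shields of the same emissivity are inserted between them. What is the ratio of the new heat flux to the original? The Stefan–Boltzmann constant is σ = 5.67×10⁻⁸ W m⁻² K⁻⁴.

ratio ≈ 0.200

With N identical shields there are N+1 = 5 gaps in series, each with the same radiative resistance, so the flux falls to 1/(N+1) of its unshielded value.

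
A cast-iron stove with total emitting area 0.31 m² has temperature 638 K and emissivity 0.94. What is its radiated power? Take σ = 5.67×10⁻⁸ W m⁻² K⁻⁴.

Stefan–Boltzmann: P = εσAT⁴ = 0.94 × 5.67×10⁻⁸ × 0.310 × (638)⁴ = 0.94 × 5.67×10⁻⁸ × 0.310 × 1.66×10^11.
P = 2740 W.

P ≈ 2740 W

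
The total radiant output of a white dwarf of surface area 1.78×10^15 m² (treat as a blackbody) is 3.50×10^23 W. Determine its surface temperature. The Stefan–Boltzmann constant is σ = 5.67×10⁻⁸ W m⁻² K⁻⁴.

From P = σAT⁴, T = (P / σA)^(1/4) = (3.50×10^23 / (5.67×10⁻⁸ × 1.78×10^15))^(1/4).
T = (3.47×10^15)^(1/4) = 7670 K.

T ≈ 7670 K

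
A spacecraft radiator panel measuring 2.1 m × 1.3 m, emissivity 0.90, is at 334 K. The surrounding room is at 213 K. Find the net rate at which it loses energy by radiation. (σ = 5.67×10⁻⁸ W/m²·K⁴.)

A = 2.1 × 1.3 = 2.73 m².
Q = εσA(T⁴ − T_s⁴). T⁴ − T_s⁴ = (334)⁴ − (213)⁴ = 1.24×10^10 − 2.06×10^9 = 1.04×10^10 K⁴.
Q = 0.90 × 5.67×10⁻⁸ × 2.73 × 1.04×10^10 = 1450 W.

Q ≈ 1450 W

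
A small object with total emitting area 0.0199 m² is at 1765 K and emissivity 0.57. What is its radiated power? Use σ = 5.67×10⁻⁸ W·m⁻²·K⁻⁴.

P ≈ 6240 W

Stefan–Boltzmann: P = εσAT⁴ = 0.57 × 5.67×10⁻⁸ × 0.0199 × (1765)⁴ = 0.57 × 5.67×10⁻⁸ × 0.0199 × 9.70×10^12.
P = 6240 W.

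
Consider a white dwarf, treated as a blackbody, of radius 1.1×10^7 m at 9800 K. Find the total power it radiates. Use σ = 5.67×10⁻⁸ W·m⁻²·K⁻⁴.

P ≈ 7.95×10^23 W

A = 4πr² = 4π × (1.1×10^7)² = 1.52×10^15 m².
P = σAT⁴ = 5.67×10⁻⁸ × 1.52×10^15 × (9800)⁴ = 5.67×10⁻⁸ × 1.52×10^15 × 9.22×10^15.
P = 7.95×10^23 W.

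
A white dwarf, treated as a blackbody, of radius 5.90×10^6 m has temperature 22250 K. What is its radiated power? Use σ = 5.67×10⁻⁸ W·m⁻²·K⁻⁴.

P ≈ 6.08×10^24 W

A = 4πr² = 4π × (5.90×10^6)² = 4.37×10^14 m².
P = σAT⁴ = 5.67×10⁻⁸ × 4.37×10^14 × (22250)⁴ = 5.67×10⁻⁸ × 4.37×10^14 × 2.45×10^17.
P = 6.08×10^24 W.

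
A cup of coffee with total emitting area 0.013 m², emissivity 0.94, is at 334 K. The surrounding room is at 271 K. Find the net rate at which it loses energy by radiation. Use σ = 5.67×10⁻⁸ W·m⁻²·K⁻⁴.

Q ≈ 4.89 W

Q = εσA(T⁴ − T_s⁴). T⁴ − T_s⁴ = (334)⁴ − (271)⁴ = 1.24×10^10 − 5.39×10^9 = 7.05×10^9 K⁴.
Q = 0.94 × 5.67×10⁻⁸ × 0.0130 × 7.05×10^9 = 4.89 W.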